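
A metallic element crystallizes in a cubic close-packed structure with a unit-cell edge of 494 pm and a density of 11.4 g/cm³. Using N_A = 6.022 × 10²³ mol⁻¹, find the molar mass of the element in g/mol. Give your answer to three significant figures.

207 g/mol

An FCC cell has Z = 4 atoms; a = 4.940 × 10^-8 cm.
M = ρ·N_A·a³/Z = 11.4 × 6.022 × 10²³ × 1.206 × 10^-22 / 4 = 207 g/mol.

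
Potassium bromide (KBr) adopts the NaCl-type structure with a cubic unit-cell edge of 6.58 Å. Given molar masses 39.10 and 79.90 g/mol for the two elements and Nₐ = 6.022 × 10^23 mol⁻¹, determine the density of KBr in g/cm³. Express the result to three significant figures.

The NaCl-type structure contains Z = 4 formula units per cell; M(KBr) = 39.10 + 79.90 = 119.0 g/mol.
a³ = (6.580 × 10^-8 cm)³ = 2.849 × 10^-22 cm³.
ρ = 4 × 119.0 / (6.022 × 10²³ × 2.849 × 10^-22) = 2.775 g/cm³.

2.77 g/cm³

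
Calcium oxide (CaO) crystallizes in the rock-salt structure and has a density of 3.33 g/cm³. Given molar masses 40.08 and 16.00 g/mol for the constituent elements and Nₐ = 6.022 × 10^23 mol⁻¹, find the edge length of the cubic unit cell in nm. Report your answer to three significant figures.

M(CaO) = 56.08 g/mol; Z = 4 formula units per cell.
a³ = Z·M/(N_A·ρ) = 4 × 56.08 / (6.022 × 10²³ × 3.33) = 1.119 × 10^-22 cm³, so a = 4.818 × 10^-8 cm = 0.482 nm.

0.482 nm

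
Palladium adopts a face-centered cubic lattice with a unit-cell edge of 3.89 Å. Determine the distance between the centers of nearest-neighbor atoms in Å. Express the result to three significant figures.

In an FCC structure, atoms touch along the face diagonal, so √2·a = 4r; the nearest-neighbor distance equals 2r = 0.7071·a.
d = 0.7071 × 3.89 = 2.75 Å.

2.75 Å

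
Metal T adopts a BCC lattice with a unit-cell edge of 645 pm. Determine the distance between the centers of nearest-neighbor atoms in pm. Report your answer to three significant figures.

559 pm

In a BCC structure, atoms touch along the body diagonal, so √3·a = 4r; the nearest-neighbor distance equals 2r = 0.8660·a.
d = 0.8660 × 645 = 559 pm.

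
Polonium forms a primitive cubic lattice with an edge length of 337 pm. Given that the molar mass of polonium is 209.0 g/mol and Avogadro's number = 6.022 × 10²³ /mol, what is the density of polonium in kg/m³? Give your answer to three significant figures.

A simple cubic unit cell contains Z = 1 atom.
Cell volume: a³ = (337 pm)³ = (3.370 × 10^-8 cm)³ = 3.827 × 10^-23 cm³.
ρ = Z·M/(N_A·a³) = 1 × 209.0 / (6.022 × 10²³ × 3.827 × 10^-23) = 9.068 g/cm³ = 9070 kg/m³.

9070 kg/m³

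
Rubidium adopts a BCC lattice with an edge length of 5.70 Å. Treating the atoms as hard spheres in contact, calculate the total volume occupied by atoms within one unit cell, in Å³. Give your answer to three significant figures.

126 Å³

In a BCC lattice atoms touch along the body diagonal, so √3·a = 4r, so r = 0.4330a = 2.468 Å.
V_atoms = Z × (4/3)πr³ = 2 × (4/3)π × (2.468)³ = 126 Å³.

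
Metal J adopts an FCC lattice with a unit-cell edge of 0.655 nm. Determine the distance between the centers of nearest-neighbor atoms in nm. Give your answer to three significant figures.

In an FCC structure, atoms touch along the face diagonal, so √2·a = 4r; the nearest-neighbor distance equals 2r = 0.7071·a.
d = 0.7071 × 0.655 = 0.463 nm.

0.463 nm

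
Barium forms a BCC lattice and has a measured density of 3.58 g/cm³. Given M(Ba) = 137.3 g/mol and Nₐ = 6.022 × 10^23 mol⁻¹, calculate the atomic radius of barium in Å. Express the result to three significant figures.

2.18 Å

For a BCC cell (Z = 2), a³ = Z·M/(N_A·ρ) = 2 × 137.3 / (6.022 × 10²³ × 3.580) = 1.274 × 10^-22 cm³, so a = 5.031 × 10^-8 cm = 5.031 Å.
Atoms touch along the body diagonal, so √3·a = 4r, so r = 0.4330 × a = 2.18 Å.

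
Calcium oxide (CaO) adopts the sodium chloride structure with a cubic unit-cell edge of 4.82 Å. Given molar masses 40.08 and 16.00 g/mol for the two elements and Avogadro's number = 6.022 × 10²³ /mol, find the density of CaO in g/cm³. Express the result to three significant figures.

The sodium chloride structure contains Z = 4 formula units per cell; M(CaO) = 40.08 + 16.00 = 56.08 g/mol.
a³ = (4.820 × 10^-8 cm)³ = 1.120 × 10^-22 cm³.
ρ = 4 × 56.08 / (6.022 × 10²³ × 1.120 × 10^-22) = 3.326 g/cm³.

3.33 g/cm³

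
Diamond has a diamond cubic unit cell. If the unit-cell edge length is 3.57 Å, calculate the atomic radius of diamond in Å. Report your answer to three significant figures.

0.773 Å

In a diamond cubic lattice, nearest neighbors lie along the body diagonal with √3·a = 8r.
r = √3·a/8 = 1.7321 × 3.57 / 8 = 0.773 Å.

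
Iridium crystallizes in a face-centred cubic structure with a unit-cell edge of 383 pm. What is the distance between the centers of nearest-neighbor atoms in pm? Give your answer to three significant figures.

271 pm

In an FCC structure, atoms touch along the face diagonal, so √2·a = 4r; the nearest-neighbor distance equals 2r = 0.7071·a.
d = 0.7071 × 383 = 271 pm.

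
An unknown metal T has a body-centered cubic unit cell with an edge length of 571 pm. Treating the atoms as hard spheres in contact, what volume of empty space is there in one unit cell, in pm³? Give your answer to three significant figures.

5.95 × 10^7 pm³

In a BCC lattice atoms touch along the body diagonal, so √3·a = 4r, so r = 0.4330a = 247.3 pm.
V_cell = a³ = 1.862 × 10^8 pm³; V_atoms = 2 × (4/3)πr³ = 1.266 × 10^8 pm³.
Empty space = 1.862 × 10^8 − 1.266 × 10^8 = 5.95 × 10^7 pm³.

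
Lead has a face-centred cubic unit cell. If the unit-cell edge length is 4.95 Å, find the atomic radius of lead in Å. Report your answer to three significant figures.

In an FCC lattice, atoms touch along the face diagonal, so √2·a = 4r.
r = √2·a/4 = 1.4142 × 4.95 / 4 = 1.75 Å.

1.75 Å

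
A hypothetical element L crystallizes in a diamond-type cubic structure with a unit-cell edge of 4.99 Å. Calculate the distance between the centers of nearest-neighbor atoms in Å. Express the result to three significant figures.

2.16 Å

In a diamond cubic structure, nearest neighbors lie along the body diagonal with √3·a = 8r; the nearest-neighbor distance equals 2r = 0.4330·a.
d = 0.4330 × 4.99 = 2.16 Å.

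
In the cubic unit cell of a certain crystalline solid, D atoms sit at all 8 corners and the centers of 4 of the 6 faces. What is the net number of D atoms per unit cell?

Corner atoms are shared by 8 cells (1/8 each), face atoms by 2 (1/2 each).
Net atoms = 8 × 1/8 + 4 × 1/2 = 1 + 2 = 3.

3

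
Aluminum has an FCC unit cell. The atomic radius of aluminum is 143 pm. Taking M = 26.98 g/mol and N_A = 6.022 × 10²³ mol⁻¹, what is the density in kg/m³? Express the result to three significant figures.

2710 kg/m³

In an FCC lattice, atoms touch along the face diagonal, so √2·a = 4r, giving a = 404.5 pm = 4.045 × 10^-8 cm.
With Z = 4, ρ = Z·M/(N_A·a³) = 4 × 26.98 / (6.022 × 10²³ × 6.617 × 10^-23) = 2.708 g/cm³ = 2710 kg/m³.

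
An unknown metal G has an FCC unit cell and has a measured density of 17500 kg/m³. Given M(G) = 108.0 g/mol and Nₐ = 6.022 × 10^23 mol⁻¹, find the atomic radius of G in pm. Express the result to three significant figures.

122 pm

For an FCC cell (Z = 4), a³ = Z·M/(N_A·ρ) = 4 × 108.0 / (6.022 × 10²³ × 17.50) = 4.099 × 10^-23 cm³, so a = 3.448 × 10^-8 cm = 344.8 pm.
Atoms touch along the face diagonal, so √2·a = 4r, so r = 0.3536 × a = 122 pm.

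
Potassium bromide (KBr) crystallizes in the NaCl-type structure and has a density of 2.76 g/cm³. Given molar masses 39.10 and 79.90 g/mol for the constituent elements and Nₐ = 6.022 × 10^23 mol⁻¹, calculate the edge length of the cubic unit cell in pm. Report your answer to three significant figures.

M(KBr) = 119.0 g/mol; Z = 4 formula units per cell.
a³ = Z·M/(N_A·ρ) = 4 × 119.0 / (6.022 × 10²³ × 2.76) = 2.864 × 10^-22 cm³, so a = 6.592 × 10^-8 cm = 659 pm.

659 pm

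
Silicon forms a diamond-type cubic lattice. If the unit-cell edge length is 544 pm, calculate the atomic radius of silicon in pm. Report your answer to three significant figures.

In a diamond cubic lattice, nearest neighbors lie along the body diagonal with √3·a = 8r.
r = √3·a/8 = 1.7321 × 544 / 8 = 118 pm.

118 pm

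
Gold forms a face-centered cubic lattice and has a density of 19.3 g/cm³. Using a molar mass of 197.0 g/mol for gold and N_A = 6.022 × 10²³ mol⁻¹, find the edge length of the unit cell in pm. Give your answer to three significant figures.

With Z = 4 atoms per FCC cell, a³ = Z·M/(N_A·ρ) = 4 × 197.0 / (6.022 × 10²³ × 19.30 g/cm³) = 6.780 × 10^-23 cm³.
a = (6.780 × 10^-23)^(1/3) = 4.078 × 10^-8 cm = 408 pm.

408 pm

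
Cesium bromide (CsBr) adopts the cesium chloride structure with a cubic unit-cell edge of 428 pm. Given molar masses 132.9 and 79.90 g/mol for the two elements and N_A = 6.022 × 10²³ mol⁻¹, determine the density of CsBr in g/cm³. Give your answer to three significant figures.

The cesium chloride structure contains Z = 1 formula unit per cell; M(CsBr) = 132.9 + 79.90 = 212.8 g/mol.
a³ = (4.280 × 10^-8 cm)³ = 7.840 × 10^-23 cm³.
ρ = 1 × 212.8 / (6.022 × 10²³ × 7.840 × 10^-23) = 4.507 g/cm³.

4.51 g/cm³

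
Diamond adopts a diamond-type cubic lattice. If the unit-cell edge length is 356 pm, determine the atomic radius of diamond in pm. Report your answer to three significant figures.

In a diamond cubic lattice, nearest neighbors lie along the body diagonal with √3·a = 8r.
r = √3·a/8 = 1.7321 × 356 / 8 = 77.1 pm.

77.1 pm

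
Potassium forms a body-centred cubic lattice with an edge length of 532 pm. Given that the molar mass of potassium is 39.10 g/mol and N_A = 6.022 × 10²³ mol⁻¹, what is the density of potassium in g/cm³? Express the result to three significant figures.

A BCC unit cell contains Z = 2 atoms.
Cell volume: a³ = (532 pm)³ = (5.320 × 10^-8 cm)³ = 1.506 × 10^-22 cm³.
ρ = Z·M/(N_A·a³) = 2 × 39.10 / (6.022 × 10²³ × 1.506 × 10^-22) = 0.8624 g/cm³.

0.862 g/cm³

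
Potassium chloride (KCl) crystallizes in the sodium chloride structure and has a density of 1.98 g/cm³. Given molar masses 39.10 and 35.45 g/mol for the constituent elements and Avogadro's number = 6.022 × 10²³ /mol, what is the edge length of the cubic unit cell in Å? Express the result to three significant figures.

6.30 Å

M(KCl) = 74.55 g/mol; Z = 4 formula units per cell.
a³ = Z·M/(N_A·ρ) = 4 × 74.55 / (6.022 × 10²³ × 1.98) = 2.501 × 10^-22 cm³, so a = 6.300 × 10^-8 cm = 6.30 Å.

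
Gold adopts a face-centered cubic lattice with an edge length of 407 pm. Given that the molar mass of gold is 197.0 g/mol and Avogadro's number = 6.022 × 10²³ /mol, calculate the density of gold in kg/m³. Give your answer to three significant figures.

19400 kg/m³

An FCC unit cell contains Z = 4 atoms.
Cell volume: a³ = (407 pm)³ = (4.070 × 10^-8 cm)³ = 6.742 × 10^-23 cm³.
ρ = Z·M/(N_A·a³) = 4 × 197.0 / (6.022 × 10²³ × 6.742 × 10^-23) = 19.41 g/cm³ = 19400 kg/m³.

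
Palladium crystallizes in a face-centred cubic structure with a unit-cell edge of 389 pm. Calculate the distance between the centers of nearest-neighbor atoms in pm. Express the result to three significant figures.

In an FCC structure, atoms touch along the face diagonal, so √2·a = 4r; the nearest-neighbor distance equals 2r = 0.7071·a.
d = 0.7071 × 389 = 275 pm.

275 pm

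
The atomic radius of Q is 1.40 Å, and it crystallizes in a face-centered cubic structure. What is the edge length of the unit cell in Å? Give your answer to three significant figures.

In an FCC lattice, atoms touch along the face diagonal, so √2·a = 4r.
a = 4r/√2 = 4 × 1.40 / 1.4142 = 3.96 Å.

3.96 Å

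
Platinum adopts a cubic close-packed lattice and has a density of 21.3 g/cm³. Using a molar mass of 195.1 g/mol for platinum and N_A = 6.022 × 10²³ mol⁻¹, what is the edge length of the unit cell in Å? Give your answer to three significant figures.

With Z = 4 atoms per FCC cell, a³ = Z·M/(N_A·ρ) = 4 × 195.1 / (6.022 × 10²³ × 21.30 g/cm³) = 6.084 × 10^-23 cm³.
a = (6.084 × 10^-23)^(1/3) = 3.933 × 10^-8 cm = 3.93 Å.

3.93 Å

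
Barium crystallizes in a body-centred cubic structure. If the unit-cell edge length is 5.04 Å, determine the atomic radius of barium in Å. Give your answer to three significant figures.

2.18 Å

In a BCC lattice, atoms touch along the body diagonal, so √3·a = 4r.
r = √3·a/4 = 1.7321 × 5.04 / 4 = 2.18 Å.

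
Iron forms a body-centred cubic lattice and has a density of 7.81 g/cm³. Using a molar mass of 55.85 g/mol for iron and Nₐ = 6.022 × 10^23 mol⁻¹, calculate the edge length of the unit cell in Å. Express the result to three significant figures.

2.87 Å

With Z = 2 atoms per BCC cell, a³ = Z·M/(N_A·ρ) = 2 × 55.85 / (6.022 × 10²³ × 7.810 g/cm³) = 2.375 × 10^-23 cm³.
a = (2.375 × 10^-23)^(1/3) = 2.874 × 10^-8 cm = 2.87 Å.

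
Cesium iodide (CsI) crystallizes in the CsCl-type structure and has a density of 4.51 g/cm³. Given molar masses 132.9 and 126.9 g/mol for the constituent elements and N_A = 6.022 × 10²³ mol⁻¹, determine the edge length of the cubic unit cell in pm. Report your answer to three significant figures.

M(CsI) = 259.8 g/mol; Z = 1 formula unit per cell.
a³ = Z·M/(N_A·ρ) = 1 × 259.8 / (6.022 × 10²³ × 4.51) = 9.566 × 10^-23 cm³, so a = 4.573 × 10^-8 cm = 457 pm.

457 pm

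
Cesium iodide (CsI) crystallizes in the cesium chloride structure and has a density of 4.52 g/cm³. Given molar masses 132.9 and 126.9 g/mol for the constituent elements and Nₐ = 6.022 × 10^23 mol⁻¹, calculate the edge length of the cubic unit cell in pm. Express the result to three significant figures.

M(CsI) = 259.8 g/mol; Z = 1 formula unit per cell.
a³ = Z·M/(N_A·ρ) = 1 × 259.8 / (6.022 × 10²³ × 4.52) = 9.545 × 10^-23 cm³, so a = 4.570 × 10^-8 cm = 457 pm.

457 pm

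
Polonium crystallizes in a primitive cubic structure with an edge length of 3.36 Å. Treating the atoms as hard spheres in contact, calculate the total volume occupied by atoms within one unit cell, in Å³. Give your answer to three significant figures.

19.9 Å³

In a simple cubic lattice atoms touch along the cell edge, so a = 2r, so r = 0.5000a = 1.680 Å.
V_atoms = Z × (4/3)πr³ = 1 × (4/3)π × (1.680)³ = 19.9 Å³.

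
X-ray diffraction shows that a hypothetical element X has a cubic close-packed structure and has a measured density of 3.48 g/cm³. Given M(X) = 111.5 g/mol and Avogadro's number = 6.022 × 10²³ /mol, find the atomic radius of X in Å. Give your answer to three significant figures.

For an FCC cell (Z = 4), a³ = Z·M/(N_A·ρ) = 4 × 111.5 / (6.022 × 10²³ × 3.480) = 2.128 × 10^-22 cm³, so a = 5.970 × 10^-8 cm = 5.970 Å.
Atoms touch along the face diagonal, so √2·a = 4r, so r = 0.3536 × a = 2.11 Å.

2.11 Å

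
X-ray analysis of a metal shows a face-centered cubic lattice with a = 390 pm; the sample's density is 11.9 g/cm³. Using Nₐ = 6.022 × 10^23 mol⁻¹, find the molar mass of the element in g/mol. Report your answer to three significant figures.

An FCC cell has Z = 4 atoms; a = 3.900 × 10^-8 cm.
M = ρ·N_A·a³/Z = 11.9 × 6.022 × 10²³ × 5.932 × 10^-23 / 4 = 106 g/mol.

106 g/mol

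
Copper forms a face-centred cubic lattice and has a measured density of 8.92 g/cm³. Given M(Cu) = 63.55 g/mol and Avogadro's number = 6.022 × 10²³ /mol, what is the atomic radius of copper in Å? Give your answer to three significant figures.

1.28 Å

For an FCC cell (Z = 4), a³ = Z·M/(N_A·ρ) = 4 × 63.55 / (6.022 × 10²³ × 8.920) = 4.732 × 10^-23 cm³, so a = 3.617 × 10^-8 cm = 3.617 Å.
Atoms touch along the face diagonal, so √2·a = 4r, so r = 0.3536 × a = 1.28 Å.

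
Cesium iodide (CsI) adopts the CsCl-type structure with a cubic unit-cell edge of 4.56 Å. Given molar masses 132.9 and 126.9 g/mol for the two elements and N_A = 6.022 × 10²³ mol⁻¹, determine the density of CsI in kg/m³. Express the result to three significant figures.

The CsCl-type structure contains Z = 1 formula unit per cell; M(CsI) = 132.9 + 126.9 = 259.8 g/mol.
a³ = (4.560 × 10^-8 cm)³ = 9.482 × 10^-23 cm³.
ρ = 1 × 259.8 / (6.022 × 10²³ × 9.482 × 10^-23) = 4.550 g/cm³ = 4550 kg/m³.

4550 kg/m³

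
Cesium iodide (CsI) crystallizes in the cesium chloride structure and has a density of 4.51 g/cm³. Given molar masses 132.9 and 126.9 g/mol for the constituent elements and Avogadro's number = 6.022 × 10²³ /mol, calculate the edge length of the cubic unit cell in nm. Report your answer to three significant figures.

0.457 nm

M(CsI) = 259.8 g/mol; Z = 1 formula unit per cell.
a³ = Z·M/(N_A·ρ) = 1 × 259.8 / (6.022 × 10²³ × 4.51) = 9.566 × 10^-23 cm³, so a = 4.573 × 10^-8 cm = 0.457 nm.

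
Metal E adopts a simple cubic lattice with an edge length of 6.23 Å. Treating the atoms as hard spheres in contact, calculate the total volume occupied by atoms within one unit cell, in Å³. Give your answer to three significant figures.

127 Å³

In a simple cubic lattice atoms touch along the cell edge, so a = 2r, so r = 0.5000a = 3.115 Å.
V_atoms = Z × (4/3)πr³ = 1 × (4/3)π × (3.115)³ = 127 Å³.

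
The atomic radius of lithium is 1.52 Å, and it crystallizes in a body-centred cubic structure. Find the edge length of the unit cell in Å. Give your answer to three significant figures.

In a BCC lattice, atoms touch along the body diagonal, so √3·a = 4r.
a = 4r/√3 = 4 × 1.52 / 1.7321 = 3.51 Å.

3.51 Å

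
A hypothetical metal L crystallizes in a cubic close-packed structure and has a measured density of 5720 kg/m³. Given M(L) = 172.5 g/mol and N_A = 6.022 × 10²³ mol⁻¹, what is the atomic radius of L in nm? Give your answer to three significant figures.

0.207 nm

For an FCC cell (Z = 4), a³ = Z·M/(N_A·ρ) = 4 × 172.5 / (6.022 × 10²³ × 5.720) = 2.003 × 10^-22 cm³, so a = 5.851 × 10^-8 cm = 0.5851 nm.
Atoms touch along the face diagonal, so √2·a = 4r, so r = 0.3536 × a = 0.207 nm.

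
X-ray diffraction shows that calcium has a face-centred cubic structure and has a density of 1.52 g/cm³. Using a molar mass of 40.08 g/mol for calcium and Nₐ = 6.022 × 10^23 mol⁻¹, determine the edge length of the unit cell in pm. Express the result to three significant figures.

With Z = 4 atoms per FCC cell, a³ = Z·M/(N_A·ρ) = 4 × 40.08 / (6.022 × 10²³ × 1.520 g/cm³) = 1.751 × 10^-22 cm³.
a = (1.751 × 10^-22)^(1/3) = 5.595 × 10^-8 cm = 560 pm.

560 pm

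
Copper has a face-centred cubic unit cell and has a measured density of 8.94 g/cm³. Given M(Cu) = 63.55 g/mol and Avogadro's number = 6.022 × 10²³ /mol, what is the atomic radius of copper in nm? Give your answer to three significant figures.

0.128 nm

For an FCC cell (Z = 4), a³ = Z·M/(N_A·ρ) = 4 × 63.55 / (6.022 × 10²³ × 8.940) = 4.722 × 10^-23 cm³, so a = 3.614 × 10^-8 cm = 0.3614 nm.
Atoms touch along the face diagonal, so √2·a = 4r, so r = 0.3536 × a = 0.128 nm.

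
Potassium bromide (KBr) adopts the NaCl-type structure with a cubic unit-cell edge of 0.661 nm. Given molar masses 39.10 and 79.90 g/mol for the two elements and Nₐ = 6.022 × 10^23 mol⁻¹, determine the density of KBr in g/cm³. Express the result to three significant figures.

The NaCl-type structure contains Z = 4 formula units per cell; M(KBr) = 39.10 + 79.90 = 119.0 g/mol.
a³ = (6.610 × 10^-8 cm)³ = 2.888 × 10^-22 cm³.
ρ = 4 × 119.0 / (6.022 × 10²³ × 2.888 × 10^-22) = 2.737 g/cm³.

2.74 g/cm³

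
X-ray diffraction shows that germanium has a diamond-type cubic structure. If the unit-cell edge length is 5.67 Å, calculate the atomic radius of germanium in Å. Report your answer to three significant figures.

1.23 Å

In a diamond cubic lattice, nearest neighbors lie along the body diagonal with √3·a = 8r.
r = √3·a/8 = 1.7321 × 5.67 / 8 = 1.23 Å.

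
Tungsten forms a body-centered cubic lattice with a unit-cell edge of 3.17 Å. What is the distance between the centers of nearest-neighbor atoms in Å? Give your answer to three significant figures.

2.75 Å

In a BCC structure, atoms touch along the body diagonal, so √3·a = 4r; the nearest-neighbor distance equals 2r = 0.8660·a.
d = 0.8660 × 3.17 = 2.75 Å.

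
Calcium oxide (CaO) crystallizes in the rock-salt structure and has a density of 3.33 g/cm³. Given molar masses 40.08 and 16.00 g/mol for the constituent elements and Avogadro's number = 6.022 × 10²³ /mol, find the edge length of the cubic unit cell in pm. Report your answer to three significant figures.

M(CaO) = 56.08 g/mol; Z = 4 formula units per cell.
a³ = Z·M/(N_A·ρ) = 4 × 56.08 / (6.022 × 10²³ × 3.33) = 1.119 × 10^-22 cm³, so a = 4.818 × 10^-8 cm = 482 pm.

482 pm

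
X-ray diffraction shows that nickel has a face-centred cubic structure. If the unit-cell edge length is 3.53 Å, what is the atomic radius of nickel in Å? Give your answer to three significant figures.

1.25 Å

In an FCC lattice, atoms touch along the face diagonal, so √2·a = 4r.
r = √2·a/4 = 1.4142 × 3.53 / 4 = 1.25 Å.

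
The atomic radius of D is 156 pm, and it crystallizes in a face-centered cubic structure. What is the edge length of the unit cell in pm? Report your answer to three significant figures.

In an FCC lattice, atoms touch along the face diagonal, so √2·a = 4r.
a = 4r/√2 = 4 × 156 / 1.4142 = 441 pm.

441 pm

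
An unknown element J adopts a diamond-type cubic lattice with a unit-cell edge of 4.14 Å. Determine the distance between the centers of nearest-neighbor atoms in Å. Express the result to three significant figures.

1.79 Å

In a diamond cubic structure, nearest neighbors lie along the body diagonal with √3·a = 8r; the nearest-neighbor distance equals 2r = 0.4330·a.
d = 0.4330 × 4.14 = 1.79 Å.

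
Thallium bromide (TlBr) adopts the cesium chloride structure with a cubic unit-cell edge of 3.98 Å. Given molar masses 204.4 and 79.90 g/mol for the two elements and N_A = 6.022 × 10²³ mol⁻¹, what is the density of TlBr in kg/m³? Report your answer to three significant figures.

The cesium chloride structure contains Z = 1 formula unit per cell; M(TlBr) = 204.4 + 79.90 = 284.3 g/mol.
a³ = (3.980 × 10^-8 cm)³ = 6.304 × 10^-23 cm³.
ρ = 1 × 284.3 / (6.022 × 10²³ × 6.304 × 10^-23) = 7.488 g/cm³ = 7490 kg/m³.

7490 kg/m³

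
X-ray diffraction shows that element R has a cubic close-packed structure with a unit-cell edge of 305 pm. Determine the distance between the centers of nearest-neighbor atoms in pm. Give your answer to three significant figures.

In an FCC structure, atoms touch along the face diagonal, so √2·a = 4r; the nearest-neighbor distance equals 2r = 0.7071·a.
d = 0.7071 × 305 = 216 pm.

216 pm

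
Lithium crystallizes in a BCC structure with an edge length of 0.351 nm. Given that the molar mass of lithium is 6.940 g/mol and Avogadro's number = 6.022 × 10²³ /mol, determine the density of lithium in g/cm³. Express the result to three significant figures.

A BCC unit cell contains Z = 2 atoms.
Cell volume: a³ = (0.351 nm)³ = (3.510 × 10^-8 cm)³ = 4.324 × 10^-23 cm³.
ρ = Z·M/(N_A·a³) = 2 × 6.940 / (6.022 × 10²³ × 4.324 × 10^-23) = 0.5330 g/cm³.

0.533 g/cm³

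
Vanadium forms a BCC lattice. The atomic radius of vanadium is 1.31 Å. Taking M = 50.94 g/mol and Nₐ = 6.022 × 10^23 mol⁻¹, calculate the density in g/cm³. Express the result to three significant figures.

6.11 g/cm³

In a BCC lattice, atoms touch along the body diagonal, so √3·a = 4r, giving a = 3.025 Å = 3.025 × 10^-8 cm.
With Z = 2, ρ = Z·M/(N_A·a³) = 2 × 50.94 / (6.022 × 10²³ × 2.769 × 10^-23) = 6.110 g/cm³.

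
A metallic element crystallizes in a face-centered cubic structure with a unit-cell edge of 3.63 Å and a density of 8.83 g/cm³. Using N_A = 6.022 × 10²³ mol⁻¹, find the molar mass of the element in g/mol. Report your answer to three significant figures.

An FCC cell has Z = 4 atoms; a = 3.630 × 10^-8 cm.
M = ρ·N_A·a³/Z = 8.83 × 6.022 × 10²³ × 4.783 × 10^-23 / 4 = 63.6 g/mol.

63.6 g/mol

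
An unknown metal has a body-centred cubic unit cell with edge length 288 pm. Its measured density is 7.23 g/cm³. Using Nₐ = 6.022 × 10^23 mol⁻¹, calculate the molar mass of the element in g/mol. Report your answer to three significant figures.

52.0 g/mol

A BCC cell has Z = 2 atoms; a = 2.880 × 10^-8 cm.
M = ρ·N_A·a³/Z = 7.23 × 6.022 × 10²³ × 2.389 × 10^-23 / 2 = 52.0 g/mol.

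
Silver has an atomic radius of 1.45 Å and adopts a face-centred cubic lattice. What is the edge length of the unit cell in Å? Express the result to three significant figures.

In an FCC lattice, atoms touch along the face diagonal, so √2·a = 4r.
a = 4r/√2 = 4 × 1.45 / 1.4142 = 4.10 Å.

4.10 Å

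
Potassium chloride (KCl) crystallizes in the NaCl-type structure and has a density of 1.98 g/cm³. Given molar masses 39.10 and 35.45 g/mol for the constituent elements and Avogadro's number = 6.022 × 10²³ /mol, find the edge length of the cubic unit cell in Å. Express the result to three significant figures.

6.30 Å

M(KCl) = 74.55 g/mol; Z = 4 formula units per cell.
a³ = Z·M/(N_A·ρ) = 4 × 74.55 / (6.022 × 10²³ × 1.98) = 2.501 × 10^-22 cm³, so a = 6.300 × 10^-8 cm = 6.30 Å.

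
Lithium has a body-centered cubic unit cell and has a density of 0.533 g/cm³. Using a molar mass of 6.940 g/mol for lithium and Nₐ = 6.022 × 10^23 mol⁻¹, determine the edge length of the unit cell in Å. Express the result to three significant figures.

3.51 Å

With Z = 2 atoms per BCC cell, a³ = Z·M/(N_A·ρ) = 2 × 6.940 / (6.022 × 10²³ × 0.5330 g/cm³) = 4.324 × 10^-23 cm³.
a = (4.324 × 10^-23)^(1/3) = 3.510 × 10^-8 cm = 3.51 Å.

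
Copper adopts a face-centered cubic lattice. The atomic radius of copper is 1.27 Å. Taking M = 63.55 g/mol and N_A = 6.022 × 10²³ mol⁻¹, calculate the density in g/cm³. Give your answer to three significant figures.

In an FCC lattice, atoms touch along the face diagonal, so √2·a = 4r, giving a = 3.592 Å = 3.592 × 10^-8 cm.
With Z = 4, ρ = Z·M/(N_A·a³) = 4 × 63.55 / (6.022 × 10²³ × 4.635 × 10^-23) = 9.107 g/cm³.

9.11 g/cm³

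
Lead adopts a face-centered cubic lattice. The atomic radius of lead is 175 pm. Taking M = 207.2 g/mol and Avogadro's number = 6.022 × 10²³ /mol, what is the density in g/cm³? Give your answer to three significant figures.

In an FCC lattice, atoms touch along the face diagonal, so √2·a = 4r, giving a = 495.0 pm = 4.950 × 10^-8 cm.
With Z = 4, ρ = Z·M/(N_A·a³) = 4 × 207.2 / (6.022 × 10²³ × 1.213 × 10^-22) = 11.35 g/cm³.

11.3 g/cm³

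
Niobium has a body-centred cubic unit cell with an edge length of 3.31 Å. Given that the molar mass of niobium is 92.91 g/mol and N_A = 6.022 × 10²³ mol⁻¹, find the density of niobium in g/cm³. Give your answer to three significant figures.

8.51 g/cm³

A BCC unit cell contains Z = 2 atoms.
Cell volume: a³ = (3.31 Å)³ = (3.310 × 10^-8 cm)³ = 3.626 × 10^-23 cm³.
ρ = Z·M/(N_A·a³) = 2 × 92.91 / (6.022 × 10²³ × 3.626 × 10^-23) = 8.509 g/cm³.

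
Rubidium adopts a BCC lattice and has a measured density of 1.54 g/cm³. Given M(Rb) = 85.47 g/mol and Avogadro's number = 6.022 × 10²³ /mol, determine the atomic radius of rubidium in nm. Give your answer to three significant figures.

For a BCC cell (Z = 2), a³ = Z·M/(N_A·ρ) = 2 × 85.47 / (6.022 × 10²³ × 1.540) = 1.843 × 10^-22 cm³, so a = 5.691 × 10^-8 cm = 0.5691 nm.
Atoms touch along the body diagonal, so √3·a = 4r, so r = 0.4330 × a = 0.246 nm.

0.246 nm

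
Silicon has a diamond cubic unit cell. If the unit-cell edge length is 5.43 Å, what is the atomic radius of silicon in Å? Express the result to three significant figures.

In a diamond cubic lattice, nearest neighbors lie along the body diagonal with √3·a = 8r.
r = √3·a/8 = 1.7321 × 5.43 / 8 = 1.18 Å.

1.18 Å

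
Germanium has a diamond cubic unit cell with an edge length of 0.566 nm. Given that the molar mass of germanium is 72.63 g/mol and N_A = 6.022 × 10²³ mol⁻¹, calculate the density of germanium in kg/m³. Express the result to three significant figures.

5320 kg/m³

A diamond cubic unit cell contains Z = 8 atoms.
Cell volume: a³ = (0.566 nm)³ = (5.660 × 10^-8 cm)³ = 1.813 × 10^-22 cm³.
ρ = Z·M/(N_A·a³) = 8 × 72.63 / (6.022 × 10²³ × 1.813 × 10^-22) = 5.321 g/cm³ = 5320 kg/m³.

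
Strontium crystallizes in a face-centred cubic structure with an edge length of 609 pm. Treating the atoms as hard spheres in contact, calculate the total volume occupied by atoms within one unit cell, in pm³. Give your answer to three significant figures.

In an FCC lattice atoms touch along the face diagonal, so √2·a = 4r, so r = 0.3536a = 215.3 pm.
V_atoms = Z × (4/3)πr³ = 4 × (4/3)π × (215.3)³ = 1.67 × 10^8 pm³.

1.67 × 10^8 pm³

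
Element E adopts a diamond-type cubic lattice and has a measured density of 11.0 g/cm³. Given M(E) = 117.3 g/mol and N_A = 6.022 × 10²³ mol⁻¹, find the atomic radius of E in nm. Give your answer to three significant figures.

For a diamond cubic cell (Z = 8), a³ = Z·M/(N_A·ρ) = 8 × 117.3 / (6.022 × 10²³ × 11.00) = 1.417 × 10^-22 cm³, so a = 5.213 × 10^-8 cm = 0.5213 nm.
Nearest neighbors lie along the body diagonal with √3·a = 8r, so r = 0.2165 × a = 0.113 nm.

0.113 nm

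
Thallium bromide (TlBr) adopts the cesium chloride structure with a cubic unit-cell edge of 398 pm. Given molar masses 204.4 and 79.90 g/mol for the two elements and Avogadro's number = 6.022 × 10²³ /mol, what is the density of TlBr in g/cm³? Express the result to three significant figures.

The cesium chloride structure contains Z = 1 formula unit per cell; M(TlBr) = 204.4 + 79.90 = 284.3 g/mol.
a³ = (3.980 × 10^-8 cm)³ = 6.304 × 10^-23 cm³.
ρ = 1 × 284.3 / (6.022 × 10²³ × 6.304 × 10^-23) = 7.488 g/cm³.

7.49 g/cm³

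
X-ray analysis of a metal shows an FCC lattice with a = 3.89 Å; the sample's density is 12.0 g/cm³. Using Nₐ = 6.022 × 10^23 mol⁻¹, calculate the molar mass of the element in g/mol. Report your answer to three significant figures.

An FCC cell has Z = 4 atoms; a = 3.890 × 10^-8 cm.
M = ρ·N_A·a³/Z = 12.0 × 6.022 × 10²³ × 5.886 × 10^-23 / 4 = 106 g/mol.

106 g/mol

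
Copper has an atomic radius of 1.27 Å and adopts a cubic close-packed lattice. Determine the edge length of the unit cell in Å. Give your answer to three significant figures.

In an FCC lattice, atoms touch along the face diagonal, so √2·a = 4r.
a = 4r/√2 = 4 × 1.27 / 1.4142 = 3.59 Å.

3.59 Å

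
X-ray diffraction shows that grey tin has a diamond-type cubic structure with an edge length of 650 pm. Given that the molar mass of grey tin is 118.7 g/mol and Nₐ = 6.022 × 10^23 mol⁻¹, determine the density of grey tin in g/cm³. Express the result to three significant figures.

5.74 g/cm³

A diamond cubic unit cell contains Z = 8 atoms.
Cell volume: a³ = (650 pm)³ = (6.500 × 10^-8 cm)³ = 2.746 × 10^-22 cm³.
ρ = Z·M/(N_A·a³) = 8 × 118.7 / (6.022 × 10²³ × 2.746 × 10^-22) = 5.742 g/cm³.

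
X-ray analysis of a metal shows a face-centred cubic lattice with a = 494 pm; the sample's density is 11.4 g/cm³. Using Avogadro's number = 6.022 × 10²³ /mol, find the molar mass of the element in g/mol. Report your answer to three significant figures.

An FCC cell has Z = 4 atoms; a = 4.940 × 10^-8 cm.
M = ρ·N_A·a³/Z = 11.4 × 6.022 × 10²³ × 1.206 × 10^-22 / 4 = 207 g/mol.

207 g/mol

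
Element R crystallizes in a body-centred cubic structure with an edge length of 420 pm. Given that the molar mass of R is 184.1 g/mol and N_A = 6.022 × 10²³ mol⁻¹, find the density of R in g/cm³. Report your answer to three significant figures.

8.25 g/cm³

A BCC unit cell contains Z = 2 atoms.
Cell volume: a³ = (420 pm)³ = (4.200 × 10^-8 cm)³ = 7.409 × 10^-23 cm³.
ρ = Z·M/(N_A·a³) = 2 × 184.1 / (6.022 × 10²³ × 7.409 × 10^-23) = 8.253 g/cm³.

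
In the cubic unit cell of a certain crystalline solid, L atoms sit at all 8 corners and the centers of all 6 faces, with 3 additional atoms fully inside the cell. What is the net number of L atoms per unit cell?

Corner atoms are shared by 8 cells (1/8 each), face atoms by 2 (1/2 each), interior atoms are unshared.
Net atoms = 8 × 1/8 + 6 × 1/2 + 3 = 1 + 3 + 3 = 7.

7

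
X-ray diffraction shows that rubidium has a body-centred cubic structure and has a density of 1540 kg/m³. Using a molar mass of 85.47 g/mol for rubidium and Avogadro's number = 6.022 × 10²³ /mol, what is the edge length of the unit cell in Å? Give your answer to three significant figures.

With Z = 2 atoms per BCC cell, a³ = Z·M/(N_A·ρ) = 2 × 85.47 / (6.022 × 10²³ × 1.540 g/cm³) = 1.843 × 10^-22 cm³.
a = (1.843 × 10^-22)^(1/3) = 5.691 × 10^-8 cm = 5.69 Å.

5.69 Å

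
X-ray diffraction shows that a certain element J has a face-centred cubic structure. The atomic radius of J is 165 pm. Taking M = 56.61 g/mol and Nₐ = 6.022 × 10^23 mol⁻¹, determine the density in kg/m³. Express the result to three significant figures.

3700 kg/m³

In an FCC lattice, atoms touch along the face diagonal, so √2·a = 4r, giving a = 466.7 pm = 4.667 × 10^-8 cm.
With Z = 4, ρ = Z·M/(N_A·a³) = 4 × 56.61 / (6.022 × 10²³ × 1.016 × 10^-22) = 3.699 g/cm³ = 3700 kg/m³.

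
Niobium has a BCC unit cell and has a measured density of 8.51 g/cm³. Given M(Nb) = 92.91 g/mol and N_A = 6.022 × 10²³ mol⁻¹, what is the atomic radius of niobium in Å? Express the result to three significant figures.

For a BCC cell (Z = 2), a³ = Z·M/(N_A·ρ) = 2 × 92.91 / (6.022 × 10²³ × 8.510) = 3.626 × 10^-23 cm³, so a = 3.310 × 10^-8 cm = 3.310 Å.
Atoms touch along the body diagonal, so √3·a = 4r, so r = 0.4330 × a = 1.43 Å.

1.43 Å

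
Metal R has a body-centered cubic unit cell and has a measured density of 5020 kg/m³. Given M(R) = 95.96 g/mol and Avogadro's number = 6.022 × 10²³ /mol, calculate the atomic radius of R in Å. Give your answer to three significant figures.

1.73 Å

For a BCC cell (Z = 2), a³ = Z·M/(N_A·ρ) = 2 × 95.96 / (6.022 × 10²³ × 5.020) = 6.349 × 10^-23 cm³, so a = 3.989 × 10^-8 cm = 3.989 Å.
Atoms touch along the body diagonal, so √3·a = 4r, so r = 0.4330 × a = 1.73 Å.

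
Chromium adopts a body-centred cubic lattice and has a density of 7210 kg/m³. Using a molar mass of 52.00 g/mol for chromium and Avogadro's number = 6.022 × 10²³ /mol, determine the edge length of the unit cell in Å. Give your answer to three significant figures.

With Z = 2 atoms per BCC cell, a³ = Z·M/(N_A·ρ) = 2 × 52.00 / (6.022 × 10²³ × 7.210 g/cm³) = 2.395 × 10^-23 cm³.
a = (2.395 × 10^-23)^(1/3) = 2.883 × 10^-8 cm = 2.88 Å.

2.88 Å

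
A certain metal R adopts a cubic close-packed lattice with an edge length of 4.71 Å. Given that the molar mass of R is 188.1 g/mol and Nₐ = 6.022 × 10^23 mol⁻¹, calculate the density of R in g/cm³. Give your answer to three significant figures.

An FCC unit cell contains Z = 4 atoms.
Cell volume: a³ = (4.71 Å)³ = (4.710 × 10^-8 cm)³ = 1.045 × 10^-22 cm³.
ρ = Z·M/(N_A·a³) = 4 × 188.1 / (6.022 × 10²³ × 1.045 × 10^-22) = 11.96 g/cm³.

12.0 g/cm³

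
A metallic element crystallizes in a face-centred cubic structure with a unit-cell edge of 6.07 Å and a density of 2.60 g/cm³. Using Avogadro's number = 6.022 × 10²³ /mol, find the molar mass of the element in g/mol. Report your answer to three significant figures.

87.5 g/mol

An FCC cell has Z = 4 atoms; a = 6.070 × 10^-8 cm.
M = ρ·N_A·a³/Z = 2.60 × 6.022 × 10²³ × 2.236 × 10^-22 / 4 = 87.5 g/mol.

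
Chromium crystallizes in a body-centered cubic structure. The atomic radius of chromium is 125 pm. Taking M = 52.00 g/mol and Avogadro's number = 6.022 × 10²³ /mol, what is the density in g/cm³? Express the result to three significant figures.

In a BCC lattice, atoms touch along the body diagonal, so √3·a = 4r, giving a = 288.7 pm = 2.887 × 10^-8 cm.
With Z = 2, ρ = Z·M/(N_A·a³) = 2 × 52.00 / (6.022 × 10²³ × 2.406 × 10^-23) = 7.179 g/cm³.

7.18 g/cm³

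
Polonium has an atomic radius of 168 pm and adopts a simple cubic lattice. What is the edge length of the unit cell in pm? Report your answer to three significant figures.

336 pm

In a simple cubic lattice, atoms touch along the cell edge, so a = 2r.
a = 2r = 2 × 168 = 336 pm.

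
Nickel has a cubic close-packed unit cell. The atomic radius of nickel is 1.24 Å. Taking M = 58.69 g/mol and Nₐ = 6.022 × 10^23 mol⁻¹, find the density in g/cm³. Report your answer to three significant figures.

In an FCC lattice, atoms touch along the face diagonal, so √2·a = 4r, giving a = 3.507 Å = 3.507 × 10^-8 cm.
With Z = 4, ρ = Z·M/(N_A·a³) = 4 × 58.69 / (6.022 × 10²³ × 4.314 × 10^-23) = 9.036 g/cm³.

9.04 g/cm³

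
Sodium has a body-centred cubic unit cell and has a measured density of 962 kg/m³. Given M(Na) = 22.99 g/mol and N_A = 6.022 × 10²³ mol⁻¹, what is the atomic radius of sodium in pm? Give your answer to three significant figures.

For a BCC cell (Z = 2), a³ = Z·M/(N_A·ρ) = 2 × 22.99 / (6.022 × 10²³ × 0.9620) = 7.937 × 10^-23 cm³, so a = 4.298 × 10^-8 cm = 429.8 pm.
Atoms touch along the body diagonal, so √3·a = 4r, so r = 0.4330 × a = 186 pm.

186 pm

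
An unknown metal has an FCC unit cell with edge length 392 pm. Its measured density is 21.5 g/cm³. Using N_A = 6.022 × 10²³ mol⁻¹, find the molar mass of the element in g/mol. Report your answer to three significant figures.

An FCC cell has Z = 4 atoms; a = 3.920 × 10^-8 cm.
M = ρ·N_A·a³/Z = 21.5 × 6.022 × 10²³ × 6.024 × 10^-23 / 4 = 195 g/mol.

195 g/mol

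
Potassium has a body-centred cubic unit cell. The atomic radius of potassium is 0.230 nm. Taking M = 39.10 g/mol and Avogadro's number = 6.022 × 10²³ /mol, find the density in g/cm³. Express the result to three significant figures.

In a BCC lattice, atoms touch along the body diagonal, so √3·a = 4r, giving a = 0.5312 nm = 5.312 × 10^-8 cm.
With Z = 2, ρ = Z·M/(N_A·a³) = 2 × 39.10 / (6.022 × 10²³ × 1.499 × 10^-22) = 0.8665 g/cm³.

0.867 g/cm³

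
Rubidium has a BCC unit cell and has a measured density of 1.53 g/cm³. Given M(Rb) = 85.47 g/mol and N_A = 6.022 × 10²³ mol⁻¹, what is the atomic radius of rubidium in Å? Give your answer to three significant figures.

2.47 Å

For a BCC cell (Z = 2), a³ = Z·M/(N_A·ρ) = 2 × 85.47 / (6.022 × 10²³ × 1.530) = 1.855 × 10^-22 cm³, so a = 5.703 × 10^-8 cm = 5.703 Å.
Atoms touch along the body diagonal, so √3·a = 4r, so r = 0.4330 × a = 2.47 Å.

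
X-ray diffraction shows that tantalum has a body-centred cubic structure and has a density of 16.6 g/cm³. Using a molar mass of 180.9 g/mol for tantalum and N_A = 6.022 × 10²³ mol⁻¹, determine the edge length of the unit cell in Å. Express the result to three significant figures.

With Z = 2 atoms per BCC cell, a³ = Z·M/(N_A·ρ) = 2 × 180.9 / (6.022 × 10²³ × 16.60 g/cm³) = 3.619 × 10^-23 cm³.
a = (3.619 × 10^-23)^(1/3) = 3.308 × 10^-8 cm = 3.31 Å.

3.31 Å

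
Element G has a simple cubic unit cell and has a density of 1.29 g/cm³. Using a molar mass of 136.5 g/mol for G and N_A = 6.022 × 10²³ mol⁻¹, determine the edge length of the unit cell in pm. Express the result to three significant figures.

With Z = 1 atom per simple cubic cell, a³ = Z·M/(N_A·ρ) = 1 × 136.5 / (6.022 × 10²³ × 1.290 g/cm³) = 1.757 × 10^-22 cm³.
a = (1.757 × 10^-22)^(1/3) = 5.601 × 10^-8 cm = 560 pm.

560 pm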